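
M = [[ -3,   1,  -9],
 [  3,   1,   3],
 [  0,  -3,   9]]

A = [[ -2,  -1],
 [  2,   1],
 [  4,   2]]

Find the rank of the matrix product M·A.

1

First compute MA:
[[-28, -14],
 [  8,   4],
 [ 30,  15]]
Now row reduce the product.
R2 ← R2 + (2/7)·R1: [0, 0]
R3 ← R3 + (15/14)·R1: [0, 0]
1 nonzero row, so rank(MA) = 1.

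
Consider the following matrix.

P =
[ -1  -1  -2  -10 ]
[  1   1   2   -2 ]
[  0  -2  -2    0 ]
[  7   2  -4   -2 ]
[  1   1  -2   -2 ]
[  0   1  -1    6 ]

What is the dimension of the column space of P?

4

Row reduce to echelon form.
R2 ← R2 + R1: [0, 0, 0, -12]
R4 ← R4 + (7)·R1: [0, -5, -18, -72]
R5 ← R5 + R1: [0, 0, -4, -12]
Swap R2 ↔ R3
R4 ← R4 − (5/2)·R2: [0, 0, -13, -72]
R6 ← R6 + (1/2)·R2: [0, 0, -2, 6]
Swap R3 ↔ R4
R5 ← R5 − (4/13)·R3: [0, 0, 0, 132/13]
R6 ← R6 − (2/13)·R3: [0, 0, 0, 222/13]
R5 ← R5 + (11/13)·R4: [0, 0, 0, 0]
R6 ← R6 + (37/26)·R4: [0, 0, 0, 0]
Echelon form has 4 nonzero rows, so rank(P) = 4.
The column space has dimension equal to the rank: 4.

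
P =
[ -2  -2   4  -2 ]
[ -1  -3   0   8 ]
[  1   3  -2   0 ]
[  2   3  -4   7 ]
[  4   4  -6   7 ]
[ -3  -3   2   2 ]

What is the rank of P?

4

Row reduce to echelon form.
R2 ← R2 − (1/2)·R1: [0, -2, -2, 9]
R3 ← R3 + (1/2)·R1: [0, 2, 0, -1]
R4 ← R4 + R1: [0, 1, 0, 5]
R5 ← R5 + (2)·R1: [0, 0, 2, 3]
R6 ← R6 − (3/2)·R1: [0, 0, -4, 5]
R3 ← R3 + R2: [0, 0, -2, 8]
R4 ← R4 + (1/2)·R2: [0, 0, -1, 19/2]
R4 ← R4 − (1/2)·R3: [0, 0, 0, 11/2]
R5 ← R5 + R3: [0, 0, 0, 11]
R6 ← R6 − (2)·R3: [0, 0, 0, -11]
R5 ← R5 − (2)·R4: [0, 0, 0, 0]
R6 ← R6 + (2)·R4: [0, 0, 0, 0]
Echelon form has 4 nonzero rows, so rank(P) = 4.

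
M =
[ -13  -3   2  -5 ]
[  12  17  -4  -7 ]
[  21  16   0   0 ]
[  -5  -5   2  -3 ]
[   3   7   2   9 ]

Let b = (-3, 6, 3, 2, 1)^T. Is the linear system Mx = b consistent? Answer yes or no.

Row reduce the augmented matrix [M | b].
R2 ← R2 + (12/13)·R1: [0, 185/13, -28/13, -151/13, 42/13]
R3 ← R3 + (21/13)·R1: [0, 145/13, 42/13, -105/13, -24/13]
R4 ← R4 − (5/13)·R1: [0, -50/13, 16/13, -14/13, 41/13]
R5 ← R5 + (3/13)·R1: [0, 82/13, 32/13, 102/13, 4/13]
R3 ← R3 − (29/37)·R2: [0, 0, 182/37, 38/37, -162/37]
R4 ← R4 + (10/37)·R2: [0, 0, 24/37, -156/37, 149/37]
R5 ← R5 − (82/185)·R2: [0, 0, 632/185, 2404/185, -208/185]
R4 ← R4 − (12/91)·R3: [0, 0, 0, -396/91, 419/91]
R5 ← R5 − (316/455)·R3: [0, 0, 0, 5588/455, 872/455]
R5 ← R5 + (127/45)·R4: [0, 0, 0, 0, 671/45]
The echelon form has 5 nonzero rows; the last pivot sits in the augmented column, so rank(M) = 4 but rank([M|b]) = 5.
Since the ranks differ, the system is inconsistent.

no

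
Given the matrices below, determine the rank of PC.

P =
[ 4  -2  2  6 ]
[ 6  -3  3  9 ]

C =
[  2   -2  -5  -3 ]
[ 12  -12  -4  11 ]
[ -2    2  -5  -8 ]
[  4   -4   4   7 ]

First compute PC:
[[  4,  -4,   2,  -8],
 [  6,  -6,   3, -12]]
Now row reduce the product.
R2 ← R2 − (3/2)·R1: [0, 0, 0, 0]
1 nonzero row, so rank(PC) = 1.

1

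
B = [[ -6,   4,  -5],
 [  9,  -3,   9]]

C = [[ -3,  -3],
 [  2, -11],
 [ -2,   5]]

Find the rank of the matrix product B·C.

First compute BC:
[[ 36, -51],
 [-51,  51]]
Now row reduce the product.
R2 ← R2 + (17/12)·R1: [0, -85/4]
2 nonzero rows, so rank(BC) = 2.

2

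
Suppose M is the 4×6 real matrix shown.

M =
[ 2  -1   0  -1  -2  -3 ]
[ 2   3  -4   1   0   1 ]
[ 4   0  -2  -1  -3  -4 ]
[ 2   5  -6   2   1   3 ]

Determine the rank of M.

2

Row reduce to echelon form.
R2 ← R2 − R1: [0, 4, -4, 2, 2, 4]
R3 ← R3 − (2)·R1: [0, 2, -2, 1, 1, 2]
R4 ← R4 − R1: [0, 6, -6, 3, 3, 6]
R3 ← R3 − (1/2)·R2: [0, 0, 0, 0, 0, 0]
R4 ← R4 − (3/2)·R2: [0, 0, 0, 0, 0, 0]
Echelon form has 2 nonzero rows, so rank(M) = 2.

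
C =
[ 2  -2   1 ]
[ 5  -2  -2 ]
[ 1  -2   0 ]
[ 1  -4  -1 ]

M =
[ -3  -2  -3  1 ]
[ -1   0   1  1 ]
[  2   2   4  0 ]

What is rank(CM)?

2

First compute CM:
[[ -2,  -2,  -4,   0],
 [-17, -14, -25,   3],
 [ -1,  -2,  -5,  -1],
 [ -1,  -4, -11,  -3]]
Now row reduce the product.
R2 ← R2 − (17/2)·R1: [0, 3, 9, 3]
R3 ← R3 − (1/2)·R1: [0, -1, -3, -1]
R4 ← R4 − (1/2)·R1: [0, -3, -9, -3]
R3 ← R3 + (1/3)·R2: [0, 0, 0, 0]
R4 ← R4 + R2: [0, 0, 0, 0]
2 nonzero rows, so rank(CM) = 2.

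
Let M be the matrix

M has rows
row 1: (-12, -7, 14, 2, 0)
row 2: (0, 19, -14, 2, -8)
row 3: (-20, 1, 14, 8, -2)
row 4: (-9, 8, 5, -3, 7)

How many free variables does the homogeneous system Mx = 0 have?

1

Row reduce to echelon form.
R3 ← R3 − (5/3)·R1: [0, 38/3, -28/3, 14/3, -2]
R4 ← R4 − (3/4)·R1: [0, 53/4, -11/2, -9/2, 7]
R3 ← R3 − (2/3)·R2: [0, 0, 0, 10/3, 10/3]
R4 ← R4 − (53/76)·R2: [0, 0, 81/19, -112/19, 239/19]
Swap R3 ↔ R4
4 nonzero rows, so rank(M) = 4.
M has 5 columns; by rank–nullity, nullity = 5 − 4 = 1.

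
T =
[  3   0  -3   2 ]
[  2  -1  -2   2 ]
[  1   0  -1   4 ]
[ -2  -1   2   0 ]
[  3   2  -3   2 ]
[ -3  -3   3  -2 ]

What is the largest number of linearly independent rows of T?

3

Row reduce to echelon form.
R2 ← R2 − (2/3)·R1: [0, -1, 0, 2/3]
R3 ← R3 − (1/3)·R1: [0, 0, 0, 10/3]
R4 ← R4 + (2/3)·R1: [0, -1, 0, 4/3]
R5 ← R5 − R1: [0, 2, 0, 0]
R6 ← R6 + R1: [0, -3, 0, 0]
R4 ← R4 − R2: [0, 0, 0, 2/3]
R5 ← R5 + (2)·R2: [0, 0, 0, 4/3]
R6 ← R6 − (3)·R2: [0, 0, 0, -2]
R4 ← R4 − (1/5)·R3: [0, 0, 0, 0]
R5 ← R5 − (2/5)·R3: [0, 0, 0, 0]
R6 ← R6 + (3/5)·R3: [0, 0, 0, 0]
Echelon form has 3 nonzero rows, so rank(T) = 3.
The rank gives the maximum number of linearly independent rows: 3.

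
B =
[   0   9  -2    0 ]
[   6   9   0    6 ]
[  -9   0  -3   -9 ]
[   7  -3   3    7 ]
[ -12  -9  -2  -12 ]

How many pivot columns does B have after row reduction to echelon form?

Row reduce to echelon form.
Swap R1 ↔ R2
R3 ← R3 + (3/2)·R1: [0, 27/2, -3, 0]
R4 ← R4 − (7/6)·R1: [0, -27/2, 3, 0]
R5 ← R5 + (2)·R1: [0, 9, -2, 0]
R3 ← R3 − (3/2)·R2: [0, 0, 0, 0]
R4 ← R4 + (3/2)·R2: [0, 0, 0, 0]
R5 ← R5 − R2: [0, 0, 0, 0]
Echelon form has 2 nonzero rows, so rank(B) = 2.
Each nonzero row contributes one pivot column: 2 pivot columns.

2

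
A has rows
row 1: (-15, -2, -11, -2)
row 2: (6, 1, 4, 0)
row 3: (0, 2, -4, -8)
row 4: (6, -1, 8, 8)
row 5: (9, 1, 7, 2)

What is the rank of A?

2

Row reduce to echelon form.
R2 ← R2 + (2/5)·R1: [0, 1/5, -2/5, -4/5]
R4 ← R4 + (2/5)·R1: [0, -9/5, 18/5, 36/5]
R5 ← R5 + (3/5)·R1: [0, -1/5, 2/5, 4/5]
R3 ← R3 − (10)·R2: [0, 0, 0, 0]
R4 ← R4 + (9)·R2: [0, 0, 0, 0]
R5 ← R5 + R2: [0, 0, 0, 0]
Echelon form has 2 nonzero rows, so rank(A) = 2.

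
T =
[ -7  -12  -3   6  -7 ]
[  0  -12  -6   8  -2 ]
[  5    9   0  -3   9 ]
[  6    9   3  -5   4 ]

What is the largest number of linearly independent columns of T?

3

Row reduce to echelon form.
R3 ← R3 + (5/7)·R1: [0, 3/7, -15/7, 9/7, 4]
R4 ← R4 + (6/7)·R1: [0, -9/7, 3/7, 1/7, -2]
R3 ← R3 + (1/28)·R2: [0, 0, -33/14, 11/7, 55/14]
R4 ← R4 − (3/28)·R2: [0, 0, 15/14, -5/7, -25/14]
R4 ← R4 + (5/11)·R3: [0, 0, 0, 0, 0]
Echelon form has 3 nonzero rows, so rank(T) = 3.
The rank gives the maximum number of linearly independent columns: 3.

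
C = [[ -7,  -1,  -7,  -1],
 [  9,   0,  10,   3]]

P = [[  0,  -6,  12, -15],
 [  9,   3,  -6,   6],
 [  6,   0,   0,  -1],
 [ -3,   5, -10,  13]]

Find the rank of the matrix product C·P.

2

First compute CP:
[[-48,  34, -68,  93],
 [ 51, -39,  78, -106]]
Now row reduce the product.
R2 ← R2 + (17/16)·R1: [0, -23/8, 23/4, -115/16]
2 nonzero rows, so rank(CP) = 2.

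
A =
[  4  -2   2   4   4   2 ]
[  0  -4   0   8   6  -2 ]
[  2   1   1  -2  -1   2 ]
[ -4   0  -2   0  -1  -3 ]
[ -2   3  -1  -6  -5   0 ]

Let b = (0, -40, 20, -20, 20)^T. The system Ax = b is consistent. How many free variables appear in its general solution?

4

Row reduce the augmented matrix [A | b].
R3 ← R3 − (1/2)·R1: [0, 2, 0, -4, -3, 1, 20]
R4 ← R4 + R1: [0, -2, 0, 4, 3, -1, -20]
R5 ← R5 + (1/2)·R1: [0, 2, 0, -4, -3, 1, 20]
R3 ← R3 + (1/2)·R2: [0, 0, 0, 0, 0, 0, 0]
R4 ← R4 − (1/2)·R2: [0, 0, 0, 0, 0, 0, 0]
R5 ← R5 + (1/2)·R2: [0, 0, 0, 0, 0, 0, 0]
The echelon form has 2 nonzero rows, and every pivot lies in the first 6 columns, so rank(A) = rank([A|b]) = 2.
The system is consistent.
Free variables = (unknowns) − (rank) = 6 − 2 = 4.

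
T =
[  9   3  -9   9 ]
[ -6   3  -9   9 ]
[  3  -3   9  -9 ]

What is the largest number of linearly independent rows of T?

Row reduce to echelon form.
R2 ← R2 + (2/3)·R1: [0, 5, -15, 15]
R3 ← R3 − (1/3)·R1: [0, -4, 12, -12]
R3 ← R3 + (4/5)·R2: [0, 0, 0, 0]
Echelon form has 2 nonzero rows, so rank(T) = 2.
The rank gives the maximum number of linearly independent rows: 2.

2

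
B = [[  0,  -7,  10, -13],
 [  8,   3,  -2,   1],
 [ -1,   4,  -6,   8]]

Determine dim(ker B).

Row reduce to echelon form.
Swap R1 ↔ R2
R3 ← R3 + (1/8)·R1: [0, 35/8, -25/4, 65/8]
R3 ← R3 + (5/8)·R2: [0, 0, 0, 0]
2 nonzero rows, so rank(B) = 2.
B has 4 columns; by rank–nullity, nullity = 4 − 2 = 2.

2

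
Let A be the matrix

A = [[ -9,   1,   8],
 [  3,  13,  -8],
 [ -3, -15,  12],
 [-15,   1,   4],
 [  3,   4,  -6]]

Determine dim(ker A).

0

Row reduce to echelon form.
R2 ← R2 + (1/3)·R1: [0, 40/3, -16/3]
R3 ← R3 − (1/3)·R1: [0, -46/3, 28/3]
R4 ← R4 − (5/3)·R1: [0, -2/3, -28/3]
R5 ← R5 + (1/3)·R1: [0, 13/3, -10/3]
R3 ← R3 + (23/20)·R2: [0, 0, 16/5]
R4 ← R4 + (1/20)·R2: [0, 0, -48/5]
R5 ← R5 − (13/40)·R2: [0, 0, -8/5]
R4 ← R4 + (3)·R3: [0, 0, 0]
R5 ← R5 + (1/2)·R3: [0, 0, 0]
3 nonzero rows, so rank(A) = 3.
A has 3 columns; by rank–nullity, nullity = 3 − 3 = 0.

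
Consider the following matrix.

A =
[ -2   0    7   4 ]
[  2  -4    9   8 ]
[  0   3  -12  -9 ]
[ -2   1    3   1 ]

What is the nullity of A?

Row reduce to echelon form.
R2 ← R2 + R1: [0, -4, 16, 12]
R4 ← R4 − R1: [0, 1, -4, -3]
R3 ← R3 + (3/4)·R2: [0, 0, 0, 0]
R4 ← R4 + (1/4)·R2: [0, 0, 0, 0]
2 nonzero rows, so rank(A) = 2.
A has 4 columns; by rank–nullity, nullity = 4 − 2 = 2.

2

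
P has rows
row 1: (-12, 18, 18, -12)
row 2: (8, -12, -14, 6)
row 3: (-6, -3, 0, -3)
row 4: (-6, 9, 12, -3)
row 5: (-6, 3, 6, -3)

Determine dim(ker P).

1

Row reduce to echelon form.
R2 ← R2 + (2/3)·R1: [0, 0, -2, -2]
R3 ← R3 − (1/2)·R1: [0, -12, -9, 3]
R4 ← R4 − (1/2)·R1: [0, 0, 3, 3]
R5 ← R5 − (1/2)·R1: [0, -6, -3, 3]
Swap R2 ↔ R3
R5 ← R5 − (1/2)·R2: [0, 0, 3/2, 3/2]
R4 ← R4 + (3/2)·R3: [0, 0, 0, 0]
R5 ← R5 + (3/4)·R3: [0, 0, 0, 0]
3 nonzero rows, so rank(P) = 3.
P has 4 columns; by rank–nullity, nullity = 4 − 3 = 1.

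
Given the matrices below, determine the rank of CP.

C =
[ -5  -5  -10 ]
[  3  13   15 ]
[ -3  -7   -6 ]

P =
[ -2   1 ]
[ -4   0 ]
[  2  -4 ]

2

First compute CP:
[[ 10,  35],
 [-28, -57],
 [ 22,  21]]
Now row reduce the product.
R2 ← R2 + (14/5)·R1: [0, 41]
R3 ← R3 − (11/5)·R1: [0, -56]
R3 ← R3 + (56/41)·R2: [0, 0]
2 nonzero rows, so rank(CP) = 2.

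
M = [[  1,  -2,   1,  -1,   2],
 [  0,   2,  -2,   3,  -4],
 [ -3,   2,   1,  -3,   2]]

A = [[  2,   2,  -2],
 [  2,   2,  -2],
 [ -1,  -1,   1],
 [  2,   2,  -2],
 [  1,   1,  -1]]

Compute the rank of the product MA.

First compute MA:
[[ -3,  -3,   3],
 [  8,   8,  -8],
 [ -7,  -7,   7]]
Now row reduce the product.
R2 ← R2 + (8/3)·R1: [0, 0, 0]
R3 ← R3 − (7/3)·R1: [0, 0, 0]
1 nonzero row, so rank(MA) = 1.

1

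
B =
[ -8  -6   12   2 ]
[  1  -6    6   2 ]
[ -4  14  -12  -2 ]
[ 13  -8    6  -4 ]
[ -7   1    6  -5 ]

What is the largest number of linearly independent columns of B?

Row reduce to echelon form.
R2 ← R2 + (1/8)·R1: [0, -27/4, 15/2, 9/4]
R3 ← R3 − (1/2)·R1: [0, 17, -18, -3]
R4 ← R4 + (13/8)·R1: [0, -71/4, 51/2, -3/4]
R5 ← R5 − (7/8)·R1: [0, 25/4, -9/2, -27/4]
R3 ← R3 + (68/27)·R2: [0, 0, 8/9, 8/3]
R4 ← R4 − (71/27)·R2: [0, 0, 52/9, -20/3]
R5 ← R5 + (25/27)·R2: [0, 0, 22/9, -14/3]
R4 ← R4 − (13/2)·R3: [0, 0, 0, -24]
R5 ← R5 − (11/4)·R3: [0, 0, 0, -12]
R5 ← R5 − (1/2)·R4: [0, 0, 0, 0]
Echelon form has 4 nonzero rows, so rank(B) = 4.
The rank gives the maximum number of linearly independent columns: 4.

4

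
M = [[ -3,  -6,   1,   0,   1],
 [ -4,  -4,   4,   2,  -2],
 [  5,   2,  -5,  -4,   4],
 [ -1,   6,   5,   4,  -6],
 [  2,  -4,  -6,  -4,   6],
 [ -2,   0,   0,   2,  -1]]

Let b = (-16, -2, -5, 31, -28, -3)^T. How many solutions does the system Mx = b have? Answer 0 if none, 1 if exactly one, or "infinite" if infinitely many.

Row reduce the augmented matrix [M | b].
R2 ← R2 − (4/3)·R1: [0, 4, 8/3, 2, -10/3, 58/3]
R3 ← R3 + (5/3)·R1: [0, -8, -10/3, -4, 17/3, -95/3]
R4 ← R4 − (1/3)·R1: [0, 8, 14/3, 4, -19/3, 109/3]
R5 ← R5 + (2/3)·R1: [0, -8, -16/3, -4, 20/3, -116/3]
R6 ← R6 − (2/3)·R1: [0, 4, -2/3, 2, -5/3, 23/3]
R3 ← R3 + (2)·R2: [0, 0, 2, 0, -1, 7]
R4 ← R4 − (2)·R2: [0, 0, -2/3, 0, 1/3, -7/3]
R5 ← R5 + (2)·R2: [0, 0, 0, 0, 0, 0]
R6 ← R6 − R2: [0, 0, -10/3, 0, 5/3, -35/3]
R4 ← R4 + (1/3)·R3: [0, 0, 0, 0, 0, 0]
R6 ← R6 + (5/3)·R3: [0, 0, 0, 0, 0, 0]
The echelon form has 3 nonzero rows, and every pivot lies in the first 5 columns, so rank(M) = rank([M|b]) = 3.
The system is consistent.
rank = 3 < 5 unknowns, so there are infinitely many solutions.

infinite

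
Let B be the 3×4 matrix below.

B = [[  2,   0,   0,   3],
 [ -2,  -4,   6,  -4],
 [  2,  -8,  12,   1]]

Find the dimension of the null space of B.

2

Row reduce to echelon form.
R2 ← R2 + R1: [0, -4, 6, -1]
R3 ← R3 − R1: [0, -8, 12, -2]
R3 ← R3 − (2)·R2: [0, 0, 0, 0]
2 nonzero rows, so rank(B) = 2.
B has 4 columns; by rank–nullity, nullity = 4 − 2 = 2.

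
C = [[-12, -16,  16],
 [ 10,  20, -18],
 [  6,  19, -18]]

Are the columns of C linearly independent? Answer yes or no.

yes

Row reduce C to echelon form.
R2 ← R2 + (5/6)·R1: [0, 20/3, -14/3]
R3 ← R3 + (1/2)·R1: [0, 11, -10]
R3 ← R3 − (33/20)·R2: [0, 0, -23/10]
3 pivots among 3 columns.
Every column is a pivot column, so the columns are linearly independent.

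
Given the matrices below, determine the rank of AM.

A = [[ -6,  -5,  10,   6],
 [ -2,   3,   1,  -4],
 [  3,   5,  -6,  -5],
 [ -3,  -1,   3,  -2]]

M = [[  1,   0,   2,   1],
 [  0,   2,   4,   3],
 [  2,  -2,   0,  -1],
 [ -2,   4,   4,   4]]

2

First compute AM:
[[  2,  -6,  -8,  -7],
 [  8, -12,  -8, -10],
 [  1,   2,   6,   4],
 [  7, -16, -18, -17]]
Now row reduce the product.
R2 ← R2 − (4)·R1: [0, 12, 24, 18]
R3 ← R3 − (1/2)·R1: [0, 5, 10, 15/2]
R4 ← R4 − (7/2)·R1: [0, 5, 10, 15/2]
R3 ← R3 − (5/12)·R2: [0, 0, 0, 0]
R4 ← R4 − (5/12)·R2: [0, 0, 0, 0]
2 nonzero rows, so rank(AM) = 2.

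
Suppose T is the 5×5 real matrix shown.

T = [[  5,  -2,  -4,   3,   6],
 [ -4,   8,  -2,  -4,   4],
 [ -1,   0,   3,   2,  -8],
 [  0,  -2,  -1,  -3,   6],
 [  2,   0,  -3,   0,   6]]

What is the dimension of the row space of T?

Row reduce to echelon form.
R2 ← R2 + (4/5)·R1: [0, 32/5, -26/5, -8/5, 44/5]
R3 ← R3 + (1/5)·R1: [0, -2/5, 11/5, 13/5, -34/5]
R5 ← R5 − (2/5)·R1: [0, 4/5, -7/5, -6/5, 18/5]
R3 ← R3 + (1/16)·R2: [0, 0, 15/8, 5/2, -25/4]
R4 ← R4 + (5/16)·R2: [0, 0, -21/8, -7/2, 35/4]
R5 ← R5 − (1/8)·R2: [0, 0, -3/4, -1, 5/2]
R4 ← R4 + (7/5)·R3: [0, 0, 0, 0, 0]
R5 ← R5 + (2/5)·R3: [0, 0, 0, 0, 0]
Echelon form has 3 nonzero rows, so rank(T) = 3.
The row space has dimension equal to the rank: 3.

3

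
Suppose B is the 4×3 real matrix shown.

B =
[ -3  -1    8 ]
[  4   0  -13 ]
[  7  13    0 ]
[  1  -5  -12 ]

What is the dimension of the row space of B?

Row reduce to echelon form.
R2 ← R2 + (4/3)·R1: [0, -4/3, -7/3]
R3 ← R3 + (7/3)·R1: [0, 32/3, 56/3]
R4 ← R4 + (1/3)·R1: [0, -16/3, -28/3]
R3 ← R3 + (8)·R2: [0, 0, 0]
R4 ← R4 − (4)·R2: [0, 0, 0]
Echelon form has 2 nonzero rows, so rank(B) = 2.
The row space has dimension equal to the rank: 2.

2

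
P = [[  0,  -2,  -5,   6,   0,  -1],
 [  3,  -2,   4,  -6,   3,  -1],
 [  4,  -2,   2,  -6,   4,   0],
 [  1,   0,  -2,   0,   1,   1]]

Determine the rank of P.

Row reduce to echelon form.
Swap R1 ↔ R2
R3 ← R3 − (4/3)·R1: [0, 2/3, -10/3, 2, 0, 4/3]
R4 ← R4 − (1/3)·R1: [0, 2/3, -10/3, 2, 0, 4/3]
R3 ← R3 + (1/3)·R2: [0, 0, -5, 4, 0, 1]
R4 ← R4 + (1/3)·R2: [0, 0, -5, 4, 0, 1]
R4 ← R4 − R3: [0, 0, 0, 0, 0, 0]
Echelon form has 3 nonzero rows, so rank(P) = 3.

3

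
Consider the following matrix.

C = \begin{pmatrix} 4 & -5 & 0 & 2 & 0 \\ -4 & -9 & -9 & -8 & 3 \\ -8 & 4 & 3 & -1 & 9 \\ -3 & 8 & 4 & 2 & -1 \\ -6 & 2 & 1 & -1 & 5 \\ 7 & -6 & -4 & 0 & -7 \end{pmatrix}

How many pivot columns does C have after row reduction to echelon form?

5

Row reduce to echelon form.
R2 ← R2 + R1: [0, -14, -9, -6, 3]
R3 ← R3 + (2)·R1: [0, -6, 3, 3, 9]
R4 ← R4 + (3/4)·R1: [0, 17/4, 4, 7/2, -1]
R5 ← R5 + (3/2)·R1: [0, -11/2, 1, 2, 5]
R6 ← R6 − (7/4)·R1: [0, 11/4, -4, -7/2, -7]
R3 ← R3 − (3/7)·R2: [0, 0, 48/7, 39/7, 54/7]
R4 ← R4 + (17/56)·R2: [0, 0, 71/56, 47/28, -5/56]
R5 ← R5 − (11/28)·R2: [0, 0, 127/28, 61/14, 107/28]
R6 ← R6 + (11/56)·R2: [0, 0, -323/56, -131/28, -359/56]
R4 ← R4 − (71/384)·R3: [0, 0, 0, 83/128, -97/64]
R5 ← R5 − (127/192)·R3: [0, 0, 0, 43/64, -41/32]
R6 ← R6 + (323/384)·R3: [0, 0, 0, 1/128, 5/64]
R5 ← R5 − (86/83)·R4: [0, 0, 0, 0, 24/83]
R6 ← R6 − (1/83)·R4: [0, 0, 0, 0, 8/83]
R6 ← R6 − (1/3)·R5: [0, 0, 0, 0, 0]
Echelon form has 5 nonzero rows, so rank(C) = 5.
Each nonzero row contributes one pivot column: 5 pivot columns.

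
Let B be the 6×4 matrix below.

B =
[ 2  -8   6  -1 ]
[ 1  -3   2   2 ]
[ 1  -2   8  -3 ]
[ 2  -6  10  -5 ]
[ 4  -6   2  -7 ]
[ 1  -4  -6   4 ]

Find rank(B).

Row reduce to echelon form.
R2 ← R2 − (1/2)·R1: [0, 1, -1, 5/2]
R3 ← R3 − (1/2)·R1: [0, 2, 5, -5/2]
R4 ← R4 − R1: [0, 2, 4, -4]
R5 ← R5 − (2)·R1: [0, 10, -10, -5]
R6 ← R6 − (1/2)·R1: [0, 0, -9, 9/2]
R3 ← R3 − (2)·R2: [0, 0, 7, -15/2]
R4 ← R4 − (2)·R2: [0, 0, 6, -9]
R5 ← R5 − (10)·R2: [0, 0, 0, -30]
R4 ← R4 − (6/7)·R3: [0, 0, 0, -18/7]
R6 ← R6 + (9/7)·R3: [0, 0, 0, -36/7]
R5 ← R5 − (35/3)·R4: [0, 0, 0, 0]
R6 ← R6 − (2)·R4: [0, 0, 0, 0]
Echelon form has 4 nonzero rows, so rank(B) = 4.

4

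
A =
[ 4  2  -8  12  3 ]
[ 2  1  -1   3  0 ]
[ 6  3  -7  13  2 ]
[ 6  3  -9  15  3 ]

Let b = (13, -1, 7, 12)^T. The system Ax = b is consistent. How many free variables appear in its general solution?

Row reduce the augmented matrix [A | b].
R2 ← R2 − (1/2)·R1: [0, 0, 3, -3, -3/2, -15/2]
R3 ← R3 − (3/2)·R1: [0, 0, 5, -5, -5/2, -25/2]
R4 ← R4 − (3/2)·R1: [0, 0, 3, -3, -3/2, -15/2]
R3 ← R3 − (5/3)·R2: [0, 0, 0, 0, 0, 0]
R4 ← R4 − R2: [0, 0, 0, 0, 0, 0]
The echelon form has 2 nonzero rows, and every pivot lies in the first 5 columns, so rank(A) = rank([A|b]) = 2.
The system is consistent.
Free variables = (unknowns) − (rank) = 5 − 2 = 3.

3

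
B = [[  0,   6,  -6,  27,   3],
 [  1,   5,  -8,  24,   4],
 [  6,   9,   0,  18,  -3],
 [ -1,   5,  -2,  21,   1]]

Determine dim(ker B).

2

Row reduce to echelon form.
Swap R1 ↔ R2
R3 ← R3 − (6)·R1: [0, -21, 48, -126, -27]
R4 ← R4 + R1: [0, 10, -10, 45, 5]
R3 ← R3 + (7/2)·R2: [0, 0, 27, -63/2, -33/2]
R4 ← R4 − (5/3)·R2: [0, 0, 0, 0, 0]
3 nonzero rows, so rank(B) = 3.
B has 5 columns; by rank–nullity, nullity = 5 − 3 = 2.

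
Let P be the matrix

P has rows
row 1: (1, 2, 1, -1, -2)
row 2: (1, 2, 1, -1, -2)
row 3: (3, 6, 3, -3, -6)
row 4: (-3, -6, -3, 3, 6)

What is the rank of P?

1

Row reduce to echelon form.
R2 ← R2 − R1: [0, 0, 0, 0, 0]
R3 ← R3 − (3)·R1: [0, 0, 0, 0, 0]
R4 ← R4 + (3)·R1: [0, 0, 0, 0, 0]
Echelon form has 1 nonzero row, so rank(P) = 1.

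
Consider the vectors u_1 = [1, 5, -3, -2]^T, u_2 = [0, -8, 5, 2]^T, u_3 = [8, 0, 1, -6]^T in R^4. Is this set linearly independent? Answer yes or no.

Form the matrix with these vectors as rows and row reduce.
R3 ← R3 − (8)·R1: [0, -40, 25, 10]
R3 ← R3 − (5)·R2: [0, 0, 0, 0]
2 nonzero rows, so the 3 vectors span a space of dimension 2.
Since 2 < 3, the vectors are linearly dependent.

no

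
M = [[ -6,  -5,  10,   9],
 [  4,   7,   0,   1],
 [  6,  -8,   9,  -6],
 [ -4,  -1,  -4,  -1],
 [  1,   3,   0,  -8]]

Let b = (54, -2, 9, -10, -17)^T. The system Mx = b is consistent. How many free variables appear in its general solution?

0

Row reduce the augmented matrix [M | b].
R2 ← R2 + (2/3)·R1: [0, 11/3, 20/3, 7, 34]
R3 ← R3 + R1: [0, -13, 19, 3, 63]
R4 ← R4 − (2/3)·R1: [0, 7/3, -32/3, -7, -46]
R5 ← R5 + (1/6)·R1: [0, 13/6, 5/3, -13/2, -8]
R3 ← R3 + (39/11)·R2: [0, 0, 469/11, 306/11, 2019/11]
R4 ← R4 − (7/11)·R2: [0, 0, -164/11, -126/11, -744/11]
R5 ← R5 − (13/22)·R2: [0, 0, -25/11, -117/11, -309/11]
R4 ← R4 + (164/469)·R3: [0, 0, 0, -810/469, -1620/469]
R5 ← R5 + (25/469)·R3: [0, 0, 0, -4293/469, -8586/469]
R5 ← R5 − (53/10)·R4: [0, 0, 0, 0, 0]
The echelon form has 4 nonzero rows, and every pivot lies in the first 4 columns, so rank(M) = rank([M|b]) = 4.
The system is consistent.
Free variables = (unknowns) − (rank) = 4 − 4 = 0.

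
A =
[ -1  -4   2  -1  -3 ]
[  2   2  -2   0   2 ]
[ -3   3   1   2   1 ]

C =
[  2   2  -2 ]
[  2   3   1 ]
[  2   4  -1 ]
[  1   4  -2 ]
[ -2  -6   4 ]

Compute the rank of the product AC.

First compute AC:
[[ -1,   8, -14],
 [  0, -10,   8],
 [  2,   9,   8]]
Now row reduce the product.
R3 ← R3 + (2)·R1: [0, 25, -20]
R3 ← R3 + (5/2)·R2: [0, 0, 0]
2 nonzero rows, so rank(AC) = 2.

2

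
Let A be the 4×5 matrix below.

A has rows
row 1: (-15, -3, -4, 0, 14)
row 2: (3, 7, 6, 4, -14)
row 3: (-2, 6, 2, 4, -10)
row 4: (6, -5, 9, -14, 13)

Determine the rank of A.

Row reduce to echelon form.
R2 ← R2 + (1/5)·R1: [0, 32/5, 26/5, 4, -56/5]
R3 ← R3 − (2/15)·R1: [0, 32/5, 38/15, 4, -178/15]
R4 ← R4 + (2/5)·R1: [0, -31/5, 37/5, -14, 93/5]
R3 ← R3 − R2: [0, 0, -8/3, 0, -2/3]
R4 ← R4 + (31/32)·R2: [0, 0, 199/16, -81/8, 31/4]
R4 ← R4 + (597/128)·R3: [0, 0, 0, -81/8, 297/64]
Echelon form has 4 nonzero rows, so rank(A) = 4.

4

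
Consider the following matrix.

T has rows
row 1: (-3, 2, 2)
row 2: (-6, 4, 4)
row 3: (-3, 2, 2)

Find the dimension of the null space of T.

2

Row reduce to echelon form.
R2 ← R2 − (2)·R1: [0, 0, 0]
R3 ← R3 − R1: [0, 0, 0]
1 nonzero row, so rank(T) = 1.
T has 3 columns; by rank–nullity, nullity = 3 − 1 = 2.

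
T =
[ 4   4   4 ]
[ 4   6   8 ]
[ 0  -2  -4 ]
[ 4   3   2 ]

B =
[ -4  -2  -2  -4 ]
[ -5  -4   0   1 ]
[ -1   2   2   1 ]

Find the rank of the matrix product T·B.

First compute TB:
[[-40, -16,   0,  -8],
 [-54, -16,   8,  -2],
 [ 14,   0,  -8,  -6],
 [-33, -16,  -4, -11]]
Now row reduce the product.
R2 ← R2 − (27/20)·R1: [0, 28/5, 8, 44/5]
R3 ← R3 + (7/20)·R1: [0, -28/5, -8, -44/5]
R4 ← R4 − (33/40)·R1: [0, -14/5, -4, -22/5]
R3 ← R3 + R2: [0, 0, 0, 0]
R4 ← R4 + (1/2)·R2: [0, 0, 0, 0]
2 nonzero rows, so rank(TB) = 2.

2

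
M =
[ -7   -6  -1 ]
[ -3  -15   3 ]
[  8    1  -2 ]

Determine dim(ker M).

0

Row reduce to echelon form.
R2 ← R2 − (3/7)·R1: [0, -87/7, 24/7]
R3 ← R3 + (8/7)·R1: [0, -41/7, -22/7]
R3 ← R3 − (41/87)·R2: [0, 0, -138/29]
3 nonzero rows, so rank(M) = 3.
M has 3 columns; by rank–nullity, nullity = 3 − 3 = 0.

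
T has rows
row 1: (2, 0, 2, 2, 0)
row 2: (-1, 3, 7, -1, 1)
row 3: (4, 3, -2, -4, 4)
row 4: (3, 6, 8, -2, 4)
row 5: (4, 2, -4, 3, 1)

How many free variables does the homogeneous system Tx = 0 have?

0

Row reduce to echelon form.
R2 ← R2 + (1/2)·R1: [0, 3, 8, 0, 1]
R3 ← R3 − (2)·R1: [0, 3, -6, -8, 4]
R4 ← R4 − (3/2)·R1: [0, 6, 5, -5, 4]
R5 ← R5 − (2)·R1: [0, 2, -8, -1, 1]
R3 ← R3 − R2: [0, 0, -14, -8, 3]
R4 ← R4 − (2)·R2: [0, 0, -11, -5, 2]
R5 ← R5 − (2/3)·R2: [0, 0, -40/3, -1, 1/3]
R4 ← R4 − (11/14)·R3: [0, 0, 0, 9/7, -5/14]
R5 ← R5 − (20/21)·R3: [0, 0, 0, 139/21, -53/21]
R5 ← R5 − (139/27)·R4: [0, 0, 0, 0, -37/54]
5 nonzero rows, so rank(T) = 5.
T has 5 columns; by rank–nullity, nullity = 5 − 5 = 0.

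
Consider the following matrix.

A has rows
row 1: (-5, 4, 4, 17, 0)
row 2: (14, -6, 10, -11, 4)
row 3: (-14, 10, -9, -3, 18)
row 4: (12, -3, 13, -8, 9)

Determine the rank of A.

Row reduce to echelon form.
R2 ← R2 + (14/5)·R1: [0, 26/5, 106/5, 183/5, 4]
R3 ← R3 − (14/5)·R1: [0, -6/5, -101/5, -253/5, 18]
R4 ← R4 + (12/5)·R1: [0, 33/5, 113/5, 164/5, 9]
R3 ← R3 + (3/13)·R2: [0, 0, -199/13, -548/13, 246/13]
R4 ← R4 − (33/26)·R2: [0, 0, -56/13, -355/26, 51/13]
R4 ← R4 − (56/199)·R3: [0, 0, 0, -713/398, -279/199]
Echelon form has 4 nonzero rows, so rank(A) = 4.

4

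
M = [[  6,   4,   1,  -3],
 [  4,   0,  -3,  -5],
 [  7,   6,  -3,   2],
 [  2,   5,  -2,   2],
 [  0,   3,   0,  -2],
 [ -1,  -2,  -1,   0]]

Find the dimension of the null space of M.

0

Row reduce to echelon form.
R2 ← R2 − (2/3)·R1: [0, -8/3, -11/3, -3]
R3 ← R3 − (7/6)·R1: [0, 4/3, -25/6, 11/2]
R4 ← R4 − (1/3)·R1: [0, 11/3, -7/3, 3]
R6 ← R6 + (1/6)·R1: [0, -4/3, -5/6, -1/2]
R3 ← R3 + (1/2)·R2: [0, 0, -6, 4]
R4 ← R4 + (11/8)·R2: [0, 0, -59/8, -9/8]
R5 ← R5 + (9/8)·R2: [0, 0, -33/8, -43/8]
R6 ← R6 − (1/2)·R2: [0, 0, 1, 1]
R4 ← R4 − (59/48)·R3: [0, 0, 0, -145/24]
R5 ← R5 − (11/16)·R3: [0, 0, 0, -65/8]
R6 ← R6 + (1/6)·R3: [0, 0, 0, 5/3]
R5 ← R5 − (39/29)·R4: [0, 0, 0, 0]
R6 ← R6 + (8/29)·R4: [0, 0, 0, 0]
4 nonzero rows, so rank(M) = 4.
M has 4 columns; by rank–nullity, nullity = 4 − 4 = 0.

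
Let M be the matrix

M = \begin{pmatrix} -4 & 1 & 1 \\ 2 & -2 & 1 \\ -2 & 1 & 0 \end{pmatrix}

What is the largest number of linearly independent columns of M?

Row reduce to echelon form.
R2 ← R2 + (1/2)·R1: [0, -3/2, 3/2]
R3 ← R3 − (1/2)·R1: [0, 1/2, -1/2]
R3 ← R3 + (1/3)·R2: [0, 0, 0]
Echelon form has 2 nonzero rows, so rank(M) = 2.
The rank gives the maximum number of linearly independent columns: 2.

2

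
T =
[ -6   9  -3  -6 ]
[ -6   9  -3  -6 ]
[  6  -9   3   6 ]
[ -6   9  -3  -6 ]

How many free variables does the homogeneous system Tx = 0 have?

3

Row reduce to echelon form.
R2 ← R2 − R1: [0, 0, 0, 0]
R3 ← R3 + R1: [0, 0, 0, 0]
R4 ← R4 − R1: [0, 0, 0, 0]
1 nonzero row, so rank(T) = 1.
T has 4 columns; by rank–nullity, nullity = 4 − 1 = 3.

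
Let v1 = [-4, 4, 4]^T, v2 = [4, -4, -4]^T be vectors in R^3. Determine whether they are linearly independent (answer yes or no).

no

Form the matrix with these vectors as rows and row reduce.
R2 ← R2 + R1: [0, 0, 0]
1 nonzero row, so the 2 vectors span a space of dimension 1.
Since 1 < 2, the vectors are linearly dependent.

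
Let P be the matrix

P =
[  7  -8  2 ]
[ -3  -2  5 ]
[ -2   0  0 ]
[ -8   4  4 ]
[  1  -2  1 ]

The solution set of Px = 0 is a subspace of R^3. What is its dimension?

Row reduce to echelon form.
R2 ← R2 + (3/7)·R1: [0, -38/7, 41/7]
R3 ← R3 + (2/7)·R1: [0, -16/7, 4/7]
R4 ← R4 + (8/7)·R1: [0, -36/7, 44/7]
R5 ← R5 − (1/7)·R1: [0, -6/7, 5/7]
R3 ← R3 − (8/19)·R2: [0, 0, -36/19]
R4 ← R4 − (18/19)·R2: [0, 0, 14/19]
R5 ← R5 − (3/19)·R2: [0, 0, -4/19]
R4 ← R4 + (7/18)·R3: [0, 0, 0]
R5 ← R5 − (1/9)·R3: [0, 0, 0]
3 nonzero rows, so rank(P) = 3.
P has 3 columns; by rank–nullity, nullity = 3 − 3 = 0.

0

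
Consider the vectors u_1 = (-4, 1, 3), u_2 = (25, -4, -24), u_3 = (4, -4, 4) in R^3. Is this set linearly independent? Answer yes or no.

Form the matrix with these vectors as rows and row reduce.
R2 ← R2 + (25/4)·R1: [0, 9/4, -21/4]
R3 ← R3 + R1: [0, -3, 7]
R3 ← R3 + (4/3)·R2: [0, 0, 0]
2 nonzero rows, so the 3 vectors span a space of dimension 2.
Since 2 < 3, the vectors are linearly dependent.

no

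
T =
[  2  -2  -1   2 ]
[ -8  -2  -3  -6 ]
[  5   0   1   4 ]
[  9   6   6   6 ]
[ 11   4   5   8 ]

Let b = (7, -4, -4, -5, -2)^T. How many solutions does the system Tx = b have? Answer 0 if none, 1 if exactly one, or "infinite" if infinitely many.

0

Row reduce the augmented matrix [T | b].
R2 ← R2 + (4)·R1: [0, -10, -7, 2, 24]
R3 ← R3 − (5/2)·R1: [0, 5, 7/2, -1, -43/2]
R4 ← R4 − (9/2)·R1: [0, 15, 21/2, -3, -73/2]
R5 ← R5 − (11/2)·R1: [0, 15, 21/2, -3, -81/2]
R3 ← R3 + (1/2)·R2: [0, 0, 0, 0, -19/2]
R4 ← R4 + (3/2)·R2: [0, 0, 0, 0, -1/2]
R5 ← R5 + (3/2)·R2: [0, 0, 0, 0, -9/2]
R4 ← R4 − (1/19)·R3: [0, 0, 0, 0, 0]
R5 ← R5 − (9/19)·R3: [0, 0, 0, 0, 0]
The echelon form has 3 nonzero rows; the last pivot sits in the augmented column, so rank(T) = 2 but rank([T|b]) = 3.
Since the ranks differ, the system is inconsistent.
It has no solutions.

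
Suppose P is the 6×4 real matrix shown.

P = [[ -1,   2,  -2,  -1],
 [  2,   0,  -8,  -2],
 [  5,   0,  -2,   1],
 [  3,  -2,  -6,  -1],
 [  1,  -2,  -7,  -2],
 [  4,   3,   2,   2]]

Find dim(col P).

Row reduce to echelon form.
R2 ← R2 + (2)·R1: [0, 4, -12, -4]
R3 ← R3 + (5)·R1: [0, 10, -12, -4]
R4 ← R4 + (3)·R1: [0, 4, -12, -4]
R5 ← R5 + R1: [0, 0, -9, -3]
R6 ← R6 + (4)·R1: [0, 11, -6, -2]
R3 ← R3 − (5/2)·R2: [0, 0, 18, 6]
R4 ← R4 − R2: [0, 0, 0, 0]
R6 ← R6 − (11/4)·R2: [0, 0, 27, 9]
R5 ← R5 + (1/2)·R3: [0, 0, 0, 0]
R6 ← R6 − (3/2)·R3: [0, 0, 0, 0]
Echelon form has 3 nonzero rows, so rank(P) = 3.
The column space has dimension equal to the rank: 3.

3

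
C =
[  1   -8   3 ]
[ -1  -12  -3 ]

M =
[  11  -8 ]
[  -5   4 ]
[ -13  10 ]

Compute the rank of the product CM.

First compute CM:
[[ 12, -10],
 [ 88, -70]]
Now row reduce the product.
R2 ← R2 − (22/3)·R1: [0, 10/3]
2 nonzero rows, so rank(CM) = 2.

2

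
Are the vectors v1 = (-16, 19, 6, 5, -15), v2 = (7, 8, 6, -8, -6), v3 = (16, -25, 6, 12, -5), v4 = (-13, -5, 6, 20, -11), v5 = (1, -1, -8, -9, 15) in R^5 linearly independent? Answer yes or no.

Form the matrix with these vectors as rows and row reduce.
R2 ← R2 + (7/16)·R1: [0, 261/16, 69/8, -93/16, -201/16]
R3 ← R3 + R1: [0, -6, 12, 17, -20]
R4 ← R4 − (13/16)·R1: [0, -327/16, 9/8, 255/16, 19/16]
R5 ← R5 + (1/16)·R1: [0, 3/16, -61/8, -139/16, 225/16]
R3 ← R3 + (32/87)·R2: [0, 0, 440/29, 431/29, -714/29]
R4 ← R4 + (109/87)·R2: [0, 0, 346/29, 251/29, -422/29]
R5 ← R5 − (1/87)·R2: [0, 0, -224/29, -250/29, 412/29]
R4 ← R4 − (173/220)·R3: [0, 0, 0, -667/220, 529/110]
R5 ← R5 + (28/55)·R3: [0, 0, 0, -58/55, 92/55]
R5 ← R5 − (8/23)·R4: [0, 0, 0, 0, 0]
4 nonzero rows, so the 5 vectors span a space of dimension 4.
Since 4 < 5, the vectors are linearly dependent.

no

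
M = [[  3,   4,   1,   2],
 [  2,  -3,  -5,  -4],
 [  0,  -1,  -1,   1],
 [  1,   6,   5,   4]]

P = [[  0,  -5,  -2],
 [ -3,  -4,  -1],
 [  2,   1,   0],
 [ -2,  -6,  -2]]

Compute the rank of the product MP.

1

First compute MP:
[[-14, -42, -14],
 [  7,  21,   7],
 [ -1,  -3,  -1],
 [-16, -48, -16]]
Now row reduce the product.
R2 ← R2 + (1/2)·R1: [0, 0, 0]
R3 ← R3 − (1/14)·R1: [0, 0, 0]
R4 ← R4 − (8/7)·R1: [0, 0, 0]
1 nonzero row, so rank(MP) = 1.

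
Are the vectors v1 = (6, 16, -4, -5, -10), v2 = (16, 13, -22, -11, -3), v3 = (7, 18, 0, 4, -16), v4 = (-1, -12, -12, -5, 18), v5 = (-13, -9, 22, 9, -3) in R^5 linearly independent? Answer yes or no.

yes

Form the matrix with these vectors as rows and row reduce.
R2 ← R2 − (8/3)·R1: [0, -89/3, -34/3, 7/3, 71/3]
R3 ← R3 − (7/6)·R1: [0, -2/3, 14/3, 59/6, -13/3]
R4 ← R4 + (1/6)·R1: [0, -28/3, -38/3, -35/6, 49/3]
R5 ← R5 + (13/6)·R1: [0, 77/3, 40/3, -11/6, -74/3]
R3 ← R3 − (2/89)·R2: [0, 0, 438/89, 1741/178, -433/89]
R4 ← R4 − (28/89)·R2: [0, 0, -810/89, -1169/178, 791/89]
R5 ← R5 + (77/89)·R2: [0, 0, 314/89, 33/178, -373/89]
R4 ← R4 + (135/73)·R3: [0, 0, 0, 841/73, -8/73]
R5 ← R5 − (157/219)·R3: [0, 0, 0, -1495/219, -154/219]
R5 ← R5 + (1495/2523)·R4: [0, 0, 0, 0, -646/841]
5 nonzero rows, so the 5 vectors span a space of dimension 5.
Since 5 = 5, the vectors are linearly independent.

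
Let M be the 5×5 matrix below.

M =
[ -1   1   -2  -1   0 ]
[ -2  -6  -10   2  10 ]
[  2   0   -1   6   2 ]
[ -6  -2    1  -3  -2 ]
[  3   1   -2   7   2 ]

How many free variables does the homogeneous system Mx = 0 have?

Row reduce to echelon form.
R2 ← R2 − (2)·R1: [0, -8, -6, 4, 10]
R3 ← R3 + (2)·R1: [0, 2, -5, 4, 2]
R4 ← R4 − (6)·R1: [0, -8, 13, 3, -2]
R5 ← R5 + (3)·R1: [0, 4, -8, 4, 2]
R3 ← R3 + (1/4)·R2: [0, 0, -13/2, 5, 9/2]
R4 ← R4 − R2: [0, 0, 19, -1, -12]
R5 ← R5 + (1/2)·R2: [0, 0, -11, 6, 7]
R4 ← R4 + (38/13)·R3: [0, 0, 0, 177/13, 15/13]
R5 ← R5 − (22/13)·R3: [0, 0, 0, -32/13, -8/13]
R5 ← R5 + (32/177)·R4: [0, 0, 0, 0, -24/59]
5 nonzero rows, so rank(M) = 5.
M has 5 columns; by rank–nullity, nullity = 5 − 5 = 0.

0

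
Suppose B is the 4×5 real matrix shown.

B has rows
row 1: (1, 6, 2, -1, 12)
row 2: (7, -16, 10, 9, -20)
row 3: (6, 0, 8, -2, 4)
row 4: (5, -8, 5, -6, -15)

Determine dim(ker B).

Row reduce to echelon form.
R2 ← R2 − (7)·R1: [0, -58, -4, 16, -104]
R3 ← R3 − (6)·R1: [0, -36, -4, 4, -68]
R4 ← R4 − (5)·R1: [0, -38, -5, -1, -75]
R3 ← R3 − (18/29)·R2: [0, 0, -44/29, -172/29, -100/29]
R4 ← R4 − (19/29)·R2: [0, 0, -69/29, -333/29, -199/29]
R4 ← R4 − (69/44)·R3: [0, 0, 0, -24/11, -16/11]
4 nonzero rows, so rank(B) = 4.
B has 5 columns; by rank–nullity, nullity = 5 − 4 = 1.

1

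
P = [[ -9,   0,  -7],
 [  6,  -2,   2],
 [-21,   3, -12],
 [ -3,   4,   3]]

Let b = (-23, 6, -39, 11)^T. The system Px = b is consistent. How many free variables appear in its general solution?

0

Row reduce the augmented matrix [P | b].
R2 ← R2 + (2/3)·R1: [0, -2, -8/3, -28/3]
R3 ← R3 − (7/3)·R1: [0, 3, 13/3, 44/3]
R4 ← R4 − (1/3)·R1: [0, 4, 16/3, 56/3]
R3 ← R3 + (3/2)·R2: [0, 0, 1/3, 2/3]
R4 ← R4 + (2)·R2: [0, 0, 0, 0]
The echelon form has 3 nonzero rows, and every pivot lies in the first 3 columns, so rank(P) = rank([P|b]) = 3.
The system is consistent.
Free variables = (unknowns) − (rank) = 3 − 3 = 0.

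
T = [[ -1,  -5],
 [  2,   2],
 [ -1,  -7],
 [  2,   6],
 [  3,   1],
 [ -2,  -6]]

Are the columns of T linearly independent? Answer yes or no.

Row reduce T to echelon form.
R2 ← R2 + (2)·R1: [0, -8]
R3 ← R3 − R1: [0, -2]
R4 ← R4 + (2)·R1: [0, -4]
R5 ← R5 + (3)·R1: [0, -14]
R6 ← R6 − (2)·R1: [0, 4]
R3 ← R3 − (1/4)·R2: [0, 0]
R4 ← R4 − (1/2)·R2: [0, 0]
R5 ← R5 − (7/4)·R2: [0, 0]
R6 ← R6 + (1/2)·R2: [0, 0]
2 pivots among 2 columns.
Every column is a pivot column, so the columns are linearly independent.

yes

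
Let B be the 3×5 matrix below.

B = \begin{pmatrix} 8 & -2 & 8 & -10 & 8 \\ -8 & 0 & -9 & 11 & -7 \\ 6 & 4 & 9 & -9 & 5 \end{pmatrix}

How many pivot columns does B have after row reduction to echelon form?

Row reduce to echelon form.
R2 ← R2 + R1: [0, -2, -1, 1, 1]
R3 ← R3 − (3/4)·R1: [0, 11/2, 3, -3/2, -1]
R3 ← R3 + (11/4)·R2: [0, 0, 1/4, 5/4, 7/4]
Echelon form has 3 nonzero rows, so rank(B) = 3.
Each nonzero row contributes one pivot column: 3 pivot columns.

3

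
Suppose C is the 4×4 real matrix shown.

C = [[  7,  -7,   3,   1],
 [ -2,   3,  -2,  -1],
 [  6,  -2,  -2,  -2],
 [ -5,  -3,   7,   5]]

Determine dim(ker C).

2

Row reduce to echelon form.
R2 ← R2 + (2/7)·R1: [0, 1, -8/7, -5/7]
R3 ← R3 − (6/7)·R1: [0, 4, -32/7, -20/7]
R4 ← R4 + (5/7)·R1: [0, -8, 64/7, 40/7]
R3 ← R3 − (4)·R2: [0, 0, 0, 0]
R4 ← R4 + (8)·R2: [0, 0, 0, 0]
2 nonzero rows, so rank(C) = 2.
C has 4 columns; by rank–nullity, nullity = 4 − 2 = 2.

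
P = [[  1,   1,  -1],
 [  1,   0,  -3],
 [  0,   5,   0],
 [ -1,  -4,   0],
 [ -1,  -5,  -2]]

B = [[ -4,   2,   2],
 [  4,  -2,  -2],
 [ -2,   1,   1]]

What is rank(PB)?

1

First compute PB:
[[  2,  -1,  -1],
 [  2,  -1,  -1],
 [ 20, -10, -10],
 [-12,   6,   6],
 [-12,   6,   6]]
Now row reduce the product.
R2 ← R2 − R1: [0, 0, 0]
R3 ← R3 − (10)·R1: [0, 0, 0]
R4 ← R4 + (6)·R1: [0, 0, 0]
R5 ← R5 + (6)·R1: [0, 0, 0]
1 nonzero row, so rank(PB) = 1.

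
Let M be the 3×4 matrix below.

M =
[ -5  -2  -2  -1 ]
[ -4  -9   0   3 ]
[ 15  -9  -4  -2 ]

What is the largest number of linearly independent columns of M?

3

Row reduce to echelon form.
R2 ← R2 − (4/5)·R1: [0, -37/5, 8/5, 19/5]
R3 ← R3 + (3)·R1: [0, -15, -10, -5]
R3 ← R3 − (75/37)·R2: [0, 0, -490/37, -470/37]
Echelon form has 3 nonzero rows, so rank(M) = 3.
The rank gives the maximum number of linearly independent columns: 3.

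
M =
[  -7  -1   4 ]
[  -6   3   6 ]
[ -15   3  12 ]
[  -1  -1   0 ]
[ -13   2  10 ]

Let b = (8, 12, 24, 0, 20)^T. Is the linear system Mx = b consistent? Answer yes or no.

yes

Row reduce the augmented matrix [M | b].
R2 ← R2 − (6/7)·R1: [0, 27/7, 18/7, 36/7]
R3 ← R3 − (15/7)·R1: [0, 36/7, 24/7, 48/7]
R4 ← R4 − (1/7)·R1: [0, -6/7, -4/7, -8/7]
R5 ← R5 − (13/7)·R1: [0, 27/7, 18/7, 36/7]
R3 ← R3 − (4/3)·R2: [0, 0, 0, 0]
R4 ← R4 + (2/9)·R2: [0, 0, 0, 0]
R5 ← R5 − R2: [0, 0, 0, 0]
The echelon form has 2 nonzero rows, and every pivot lies in the first 3 columns, so rank(M) = rank([M|b]) = 2.
The system is consistent.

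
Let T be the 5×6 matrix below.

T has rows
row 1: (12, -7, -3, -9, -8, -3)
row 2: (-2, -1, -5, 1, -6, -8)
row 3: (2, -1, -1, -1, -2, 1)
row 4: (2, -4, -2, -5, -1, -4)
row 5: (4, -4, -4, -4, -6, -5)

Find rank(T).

4

Row reduce to echelon form.
R2 ← R2 + (1/6)·R1: [0, -13/6, -11/2, -1/2, -22/3, -17/2]
R3 ← R3 − (1/6)·R1: [0, 1/6, -1/2, 1/2, -2/3, 3/2]
R4 ← R4 − (1/6)·R1: [0, -17/6, -3/2, -7/2, 1/3, -7/2]
R5 ← R5 − (1/3)·R1: [0, -5/3, -3, -1, -10/3, -4]
R3 ← R3 + (1/13)·R2: [0, 0, -12/13, 6/13, -16/13, 11/13]
R4 ← R4 − (17/13)·R2: [0, 0, 74/13, -37/13, 129/13, 99/13]
R5 ← R5 − (10/13)·R2: [0, 0, 16/13, -8/13, 30/13, 33/13]
R4 ← R4 + (37/6)·R3: [0, 0, 0, 0, 7/3, 77/6]
R5 ← R5 + (4/3)·R3: [0, 0, 0, 0, 2/3, 11/3]
R5 ← R5 − (2/7)·R4: [0, 0, 0, 0, 0, 0]
Echelon form has 4 nonzero rows, so rank(T) = 4.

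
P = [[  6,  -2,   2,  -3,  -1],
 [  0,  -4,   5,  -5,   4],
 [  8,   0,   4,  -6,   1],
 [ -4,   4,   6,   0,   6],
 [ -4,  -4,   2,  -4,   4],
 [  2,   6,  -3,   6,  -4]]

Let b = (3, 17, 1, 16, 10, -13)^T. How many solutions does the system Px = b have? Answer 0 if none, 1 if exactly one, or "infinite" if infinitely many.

infinite

Row reduce the augmented matrix [P | b].
R3 ← R3 − (4/3)·R1: [0, 8/3, 4/3, -2, 7/3, -3]
R4 ← R4 + (2/3)·R1: [0, 8/3, 22/3, -2, 16/3, 18]
R5 ← R5 + (2/3)·R1: [0, -16/3, 10/3, -6, 10/3, 12]
R6 ← R6 − (1/3)·R1: [0, 20/3, -11/3, 7, -11/3, -14]
R3 ← R3 + (2/3)·R2: [0, 0, 14/3, -16/3, 5, 25/3]
R4 ← R4 + (2/3)·R2: [0, 0, 32/3, -16/3, 8, 88/3]
R5 ← R5 − (4/3)·R2: [0, 0, -10/3, 2/3, -2, -32/3]
R6 ← R6 + (5/3)·R2: [0, 0, 14/3, -4/3, 3, 43/3]
R4 ← R4 − (16/7)·R3: [0, 0, 0, 48/7, -24/7, 72/7]
R5 ← R5 + (5/7)·R3: [0, 0, 0, -22/7, 11/7, -33/7]
R6 ← R6 − R3: [0, 0, 0, 4, -2, 6]
R5 ← R5 + (11/24)·R4: [0, 0, 0, 0, 0, 0]
R6 ← R6 − (7/12)·R4: [0, 0, 0, 0, 0, 0]
The echelon form has 4 nonzero rows, and every pivot lies in the first 5 columns, so rank(P) = rank([P|b]) = 4.
The system is consistent.
rank = 4 < 5 unknowns, so there are infinitely many solutions.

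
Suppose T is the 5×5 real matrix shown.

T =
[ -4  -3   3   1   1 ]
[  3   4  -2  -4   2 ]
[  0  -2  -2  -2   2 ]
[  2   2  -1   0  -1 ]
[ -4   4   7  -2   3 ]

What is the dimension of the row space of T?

3

Row reduce to echelon form.
R2 ← R2 + (3/4)·R1: [0, 7/4, 1/4, -13/4, 11/4]
R4 ← R4 + (1/2)·R1: [0, 1/2, 1/2, 1/2, -1/2]
R5 ← R5 − R1: [0, 7, 4, -3, 2]
R3 ← R3 + (8/7)·R2: [0, 0, -12/7, -40/7, 36/7]
R4 ← R4 − (2/7)·R2: [0, 0, 3/7, 10/7, -9/7]
R5 ← R5 − (4)·R2: [0, 0, 3, 10, -9]
R4 ← R4 + (1/4)·R3: [0, 0, 0, 0, 0]
R5 ← R5 + (7/4)·R3: [0, 0, 0, 0, 0]
Echelon form has 3 nonzero rows, so rank(T) = 3.
The row space has dimension equal to the rank: 3.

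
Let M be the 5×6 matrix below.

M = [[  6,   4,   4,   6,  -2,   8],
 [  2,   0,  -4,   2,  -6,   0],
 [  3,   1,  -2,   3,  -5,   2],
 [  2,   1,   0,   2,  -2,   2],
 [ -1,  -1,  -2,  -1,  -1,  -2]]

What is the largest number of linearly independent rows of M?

Row reduce to echelon form.
R2 ← R2 − (1/3)·R1: [0, -4/3, -16/3, 0, -16/3, -8/3]
R3 ← R3 − (1/2)·R1: [0, -1, -4, 0, -4, -2]
R4 ← R4 − (1/3)·R1: [0, -1/3, -4/3, 0, -4/3, -2/3]
R5 ← R5 + (1/6)·R1: [0, -1/3, -4/3, 0, -4/3, -2/3]
R3 ← R3 − (3/4)·R2: [0, 0, 0, 0, 0, 0]
R4 ← R4 − (1/4)·R2: [0, 0, 0, 0, 0, 0]
R5 ← R5 − (1/4)·R2: [0, 0, 0, 0, 0, 0]
Echelon form has 2 nonzero rows, so rank(M) = 2.
The rank gives the maximum number of linearly independent rows: 2.

2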